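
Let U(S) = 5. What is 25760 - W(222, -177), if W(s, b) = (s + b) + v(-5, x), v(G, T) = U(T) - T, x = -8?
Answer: 25702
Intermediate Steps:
v(G, T) = 5 - T
W(s, b) = 13 + b + s (W(s, b) = (s + b) + (5 - 1*(-8)) = (b + s) + (5 + 8) = (b + s) + 13 = 13 + b + s)
25760 - W(222, -177) = 25760 - (13 - 177 + 222) = 25760 - 1*58 = 25760 - 58 = 25702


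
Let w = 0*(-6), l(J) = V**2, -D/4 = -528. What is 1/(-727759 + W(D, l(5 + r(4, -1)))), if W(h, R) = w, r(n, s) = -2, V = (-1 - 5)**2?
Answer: -1/727759 ≈ -1.3741e-6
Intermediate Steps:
V = 36 (V = (-6)**2 = 36)
D = 2112 (D = -4*(-528) = 2112)
l(J) = 1296 (l(J) = 36**2 = 1296)
w = 0
W(h, R) = 0
1/(-727759 + W(D, l(5 + r(4, -1)))) = 1/(-727759 + 0) = 1/(-727759) = -1/727759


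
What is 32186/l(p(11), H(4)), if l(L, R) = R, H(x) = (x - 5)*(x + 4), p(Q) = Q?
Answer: -16093/4 ≈ -4023.3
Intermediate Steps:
H(x) = (-5 + x)*(4 + x)
32186/l(p(11), H(4)) = 32186/(-20 + 4² - 1*4) = 32186/(-20 + 16 - 4) = 32186/(-8) = 32186*(-⅛) = -16093/4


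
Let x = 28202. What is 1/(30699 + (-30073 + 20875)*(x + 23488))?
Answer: -1/475413921 ≈ -2.1034e-9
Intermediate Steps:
1/(30699 + (-30073 + 20875)*(x + 23488)) = 1/(30699 + (-30073 + 20875)*(28202 + 23488)) = 1/(30699 - 9198*51690) = 1/(30699 - 475444620) = 1/(-475413921) = -1/475413921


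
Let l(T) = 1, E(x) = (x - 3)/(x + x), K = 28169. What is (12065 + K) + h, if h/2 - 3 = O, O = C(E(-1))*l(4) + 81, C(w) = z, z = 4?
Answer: 40410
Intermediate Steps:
E(x) = (-3 + x)/(2*x) (E(x) = (-3 + x)/((2*x)) = (-3 + x)*(1/(2*x)) = (-3 + x)/(2*x))
C(w) = 4
O = 85 (O = 4*1 + 81 = 4 + 81 = 85)
h = 176 (h = 6 + 2*85 = 6 + 170 = 176)
(12065 + K) + h = (12065 + 28169) + 176 = 40234 + 176 = 40410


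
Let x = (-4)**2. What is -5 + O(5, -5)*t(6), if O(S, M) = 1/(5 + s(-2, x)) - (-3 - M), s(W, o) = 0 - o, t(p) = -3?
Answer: 14/11 ≈ 1.2727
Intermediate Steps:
x = 16
s(W, o) = -o
O(S, M) = 32/11 + M (O(S, M) = 1/(5 - 1*16) - (-3 - M) = 1/(5 - 16) + (3 + M) = 1/(-11) + (3 + M) = -1/11 + (3 + M) = 32/11 + M)
-5 + O(5, -5)*t(6) = -5 + (32/11 - 5)*(-3) = -5 - 23/11*(-3) = -5 + 69/11 = 14/11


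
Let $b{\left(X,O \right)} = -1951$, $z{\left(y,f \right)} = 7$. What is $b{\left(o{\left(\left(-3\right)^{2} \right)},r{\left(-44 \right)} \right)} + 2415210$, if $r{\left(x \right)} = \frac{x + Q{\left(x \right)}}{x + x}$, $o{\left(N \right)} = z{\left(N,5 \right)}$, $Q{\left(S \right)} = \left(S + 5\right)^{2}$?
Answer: $2413259$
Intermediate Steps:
$Q{\left(S \right)} = \left(5 + S\right)^{2}$
$o{\left(N \right)} = 7$
$r{\left(x \right)} = \frac{x + \left(5 + x\right)^{2}}{2 x}$ ($r{\left(x \right)} = \frac{x + \left(5 + x\right)^{2}}{x + x} = \frac{x + \left(5 + x\right)^{2}}{2 x}$)
$b{\left(o{\left(\left(-3\right)^{2} \right)},r{\left(-44 \right)} \right)} + 2415210 = -1951 + 2415210 = 2413259$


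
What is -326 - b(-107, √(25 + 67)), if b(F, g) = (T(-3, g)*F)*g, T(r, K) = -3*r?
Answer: -326 + 1926*√23 ≈ 8910.8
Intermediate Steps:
b(F, g) = 9*F*g (b(F, g) = ((-3*(-3))*F)*g = (9*F)*g = 9*F*g)
-326 - b(-107, √(25 + 67)) = -326 - 9*(-107)*√(25 + 67) = -326 - 9*(-107)*√92 = -326 - 9*(-107)*2*√23 = -326 - (-1926)*√23 = -326 + 1926*√23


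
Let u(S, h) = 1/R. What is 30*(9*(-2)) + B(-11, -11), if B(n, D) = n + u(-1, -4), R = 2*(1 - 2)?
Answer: -1103/2 ≈ -551.50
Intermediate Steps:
R = -2 (R = 2*(-1) = -2)
u(S, h) = -½ (u(S, h) = 1/(-2) = -½)
B(n, D) = -½ + n (B(n, D) = n - ½ = -½ + n)
30*(9*(-2)) + B(-11, -11) = 30*(9*(-2)) + (-½ - 11) = 30*(-18) - 23/2 = -540 - 23/2 = -1103/2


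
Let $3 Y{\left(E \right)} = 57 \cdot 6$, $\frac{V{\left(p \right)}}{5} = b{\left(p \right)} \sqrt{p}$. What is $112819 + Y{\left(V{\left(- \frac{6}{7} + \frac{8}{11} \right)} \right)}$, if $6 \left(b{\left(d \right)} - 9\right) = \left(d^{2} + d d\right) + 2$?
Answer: $112933$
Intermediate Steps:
$b{\left(d \right)} = \frac{28}{3} + \frac{d^{2}}{3}$ ($b{\left(d \right)} = 9 + \frac{\left(d^{2} + d d\right) + 2}{6} = 9 + \frac{\left(d^{2} + d^{2}\right) + 2}{6} = 9 + \frac{2 d^{2} + 2}{6} = 9 + \frac{2 + 2 d^{2}}{6} = 9 + \left(\frac{1}{3} + \frac{d^{2}}{3}\right) = \frac{28}{3} + \frac{d^{2}}{3}$)
$V{\left(p \right)} = 5 \sqrt{p} \left(\frac{28}{3} + \frac{p^{2}}{3}\right)$ ($V{\left(p \right)} = 5 \left(\frac{28}{3} + \frac{p^{2}}{3}\right) \sqrt{p} = 5 \sqrt{p} \left(\frac{28}{3} + \frac{p^{2}}{3}\right)$)
$Y{\left(E \right)} = 114$ ($Y{\left(E \right)} = \frac{57 \cdot 6}{3} = \frac{1}{3} \cdot 342 = 114$)
$112819 + Y{\left(V{\left(- \frac{6}{7} + \frac{8}{11} \right)} \right)} = 112819 + 114 = 112933$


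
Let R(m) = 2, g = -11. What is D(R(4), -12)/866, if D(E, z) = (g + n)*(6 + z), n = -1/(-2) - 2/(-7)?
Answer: 429/6062 ≈ 0.070769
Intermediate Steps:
n = 11/14 (n = -1*(-½) - 2*(-⅐) = ½ + 2/7 = 11/14 ≈ 0.78571)
D(E, z) = -429/7 - 143*z/14 (D(E, z) = (-11 + 11/14)*(6 + z) = -143*(6 + z)/14 = -429/7 - 143*z/14)
D(R(4), -12)/866 = (-429/7 - 143/14*(-12))/866 = (-429/7 + 858/7)*(1/866) = (429/7)*(1/866) = 429/6062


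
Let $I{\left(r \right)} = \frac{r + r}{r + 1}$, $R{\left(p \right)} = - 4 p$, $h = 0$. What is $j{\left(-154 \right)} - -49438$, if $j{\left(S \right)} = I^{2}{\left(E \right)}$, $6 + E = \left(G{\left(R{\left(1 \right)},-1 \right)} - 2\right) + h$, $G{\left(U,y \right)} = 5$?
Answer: $49447$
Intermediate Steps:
$E = -3$ ($E = -6 + \left(\left(5 - 2\right) + 0\right) = -6 + \left(3 + 0\right) = -6 + 3 = -3$)
$I{\left(r \right)} = \frac{2 r}{1 + r}$
$j{\left(S \right)} = 9$ ($j{\left(S \right)} = \left(2 \left(-3\right) \frac{1}{1 - 3}\right)^{2} = \left(2 \left(-3\right) \frac{1}{-2}\right)^{2} = \left(2 \left(-3\right) \left(- \frac{1}{2}\right)\right)^{2} = 3^{2} = 9$)
$j{\left(-154 \right)} - -49438 = 9 - -49438 = 9 + 49438 = 49447$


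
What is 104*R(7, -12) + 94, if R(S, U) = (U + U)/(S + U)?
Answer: 2966/5 ≈ 593.20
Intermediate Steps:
R(S, U) = 2*U/(S + U) (R(S, U) = (2*U)/(S + U) = 2*U/(S + U))
104*R(7, -12) + 94 = 104*(2*(-12)/(7 - 12)) + 94 = 104*(2*(-12)/(-5)) + 94 = 104*(2*(-12)*(-⅕)) + 94 = 104*(24/5) + 94 = 2496/5 + 94 = 2966/5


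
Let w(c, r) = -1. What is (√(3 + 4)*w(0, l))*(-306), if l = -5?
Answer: 306*√7 ≈ 809.60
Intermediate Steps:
(√(3 + 4)*w(0, l))*(-306) = (√(3 + 4)*(-1))*(-306) = (√7*(-1))*(-306) = -√7*(-306) = 306*√7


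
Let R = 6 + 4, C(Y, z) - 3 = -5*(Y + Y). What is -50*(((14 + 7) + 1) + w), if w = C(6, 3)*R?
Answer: 27400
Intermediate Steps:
C(Y, z) = 3 - 10*Y (C(Y, z) = 3 - 5*(Y + Y) = 3 - 10*Y)
R = 10
w = -570 (w = (3 - 10*6)*10 = (3 - 60)*10 = -57*10 = -570)
-50*(((14 + 7) + 1) + w) = -50*(((14 + 7) + 1) - 570) = -50*((21 + 1) - 570) = -50*(22 - 570) = -50*(-548) = 27400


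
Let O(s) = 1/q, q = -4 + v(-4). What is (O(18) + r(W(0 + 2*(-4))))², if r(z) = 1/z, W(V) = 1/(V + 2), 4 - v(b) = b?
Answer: 529/16 ≈ 33.063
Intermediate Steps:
v(b) = 4 - b
W(V) = 1/(2 + V)
q = 4 (q = -4 + (4 - 1*(-4)) = -4 + (4 + 4) = -4 + 8 = 4)
O(s) = ¼ (O(s) = 1/4 = ¼)
(O(18) + r(W(0 + 2*(-4))))² = (¼ + 1/(1/(2 + (0 + 2*(-4)))))² = (¼ + 1/(1/(2 + (0 - 8))))² = (¼ + 1/(1/(2 - 8)))² = (¼ + 1/(1/(-6)))² = (¼ + 1/(-⅙))² = (¼ - 6)² = (-23/4)² = 529/16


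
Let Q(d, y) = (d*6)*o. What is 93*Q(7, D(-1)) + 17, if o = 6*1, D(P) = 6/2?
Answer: 23453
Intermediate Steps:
D(P) = 3 (D(P) = 6*(½) = 3)
o = 6
Q(d, y) = 36*d (Q(d, y) = (d*6)*6 = (6*d)*6 = 36*d)
93*Q(7, D(-1)) + 17 = 93*(36*7) + 17 = 93*252 + 17 = 23436 + 17 = 23453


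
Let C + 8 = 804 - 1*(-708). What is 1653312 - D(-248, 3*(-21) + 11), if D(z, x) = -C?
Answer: 1654816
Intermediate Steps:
C = 1504 (C = -8 + (804 - 1*(-708)) = -8 + (804 + 708) = -8 + 1512 = 1504)
D(z, x) = -1504 (D(z, x) = -1*1504 = -1504)
1653312 - D(-248, 3*(-21) + 11) = 1653312 - 1*(-1504) = 1653312 + 1504 = 1654816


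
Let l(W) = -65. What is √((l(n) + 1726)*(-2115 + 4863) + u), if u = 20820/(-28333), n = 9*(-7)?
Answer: 2*√916033640076858/28333 ≈ 2136.5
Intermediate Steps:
n = -63
u = -20820/28333 (u = 20820*(-1/28333) = -20820/28333 ≈ -0.73483)
√((l(n) + 1726)*(-2115 + 4863) + u) = √((-65 + 1726)*(-2115 + 4863) - 20820/28333) = √(1661*2748 - 20820/28333) = √(4564428 - 20820/28333) = √(129323917704/28333) = 2*√916033640076858/28333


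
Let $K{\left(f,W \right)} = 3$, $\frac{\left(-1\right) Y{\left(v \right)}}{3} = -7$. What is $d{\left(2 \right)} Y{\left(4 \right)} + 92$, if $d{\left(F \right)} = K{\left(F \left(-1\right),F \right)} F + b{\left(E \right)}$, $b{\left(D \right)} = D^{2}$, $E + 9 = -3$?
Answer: $3242$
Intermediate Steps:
$Y{\left(v \right)} = 21$ ($Y{\left(v \right)} = \left(-3\right) \left(-7\right) = 21$)
$E = -12$ ($E = -9 - 3 = -12$)
$d{\left(F \right)} = 144 + 3 F$ ($d{\left(F \right)} = 3 F + \left(-12\right)^{2} = 3 F + 144 = 144 + 3 F$)
$d{\left(2 \right)} Y{\left(4 \right)} + 92 = \left(144 + 3 \cdot 2\right) 21 + 92 = \left(144 + 6\right) 21 + 92 = 150 \cdot 21 + 92 = 3150 + 92 = 3242$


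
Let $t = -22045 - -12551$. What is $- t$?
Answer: $9494$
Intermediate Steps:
$t = -9494$ ($t = -22045 + \left(-10209 + 22760\right) = -22045 + 12551 = -9494$)
$- t = \left(-1\right) \left(-9494\right) = 9494$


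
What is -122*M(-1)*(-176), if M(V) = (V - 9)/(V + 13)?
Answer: -53680/3 ≈ -17893.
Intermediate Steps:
M(V) = (-9 + V)/(13 + V)
-122*M(-1)*(-176) = -122*(-9 - 1)/(13 - 1)*(-176) = -122*(-10)/12*(-176) = -61*(-10)/6*(-176) = -122*(-5/6)*(-176) = (305/3)*(-176) = -53680/3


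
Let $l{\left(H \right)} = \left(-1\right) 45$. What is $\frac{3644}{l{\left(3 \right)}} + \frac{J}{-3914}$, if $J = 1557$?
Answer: $- \frac{14332681}{176130} \approx -81.376$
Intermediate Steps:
$l{\left(H \right)} = -45$
$\frac{3644}{l{\left(3 \right)}} + \frac{J}{-3914} = \frac{3644}{-45} + \frac{1557}{-3914} = 3644 \left(- \frac{1}{45}\right) + 1557 \left(- \frac{1}{3914}\right) = - \frac{3644}{45} - \frac{1557}{3914} = - \frac{14332681}{176130}$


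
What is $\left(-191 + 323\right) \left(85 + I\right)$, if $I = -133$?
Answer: $-6336$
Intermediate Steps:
$\left(-191 + 323\right) \left(85 + I\right) = \left(-191 + 323\right) \left(85 - 133\right) = 132 \left(-48\right) = -6336$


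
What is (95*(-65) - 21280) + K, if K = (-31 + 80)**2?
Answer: -25054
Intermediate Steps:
K = 2401 (K = 49**2 = 2401)
(95*(-65) - 21280) + K = (95*(-65) - 21280) + 2401 = (-6175 - 21280) + 2401 = -27455 + 2401 = -25054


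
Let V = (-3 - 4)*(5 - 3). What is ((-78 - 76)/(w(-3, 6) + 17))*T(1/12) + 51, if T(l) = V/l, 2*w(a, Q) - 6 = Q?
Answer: 27045/23 ≈ 1175.9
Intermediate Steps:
w(a, Q) = 3 + Q/2
V = -14 (V = -7*2 = -14)
T(l) = -14/l
((-78 - 76)/(w(-3, 6) + 17))*T(1/12) + 51 = ((-78 - 76)/((3 + (½)*6) + 17))*(-14/(1/12)) + 51 = (-154/((3 + 3) + 17))*(-14/1/12) + 51 = (-154/(6 + 17))*(-14*12) + 51 = -154/23*(-168) + 51 = 25872/23 + 51 = 27045/23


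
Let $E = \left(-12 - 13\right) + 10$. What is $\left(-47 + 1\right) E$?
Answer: $690$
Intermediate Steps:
$E = -15$ ($E = -25 + 10 = -15$)
$\left(-47 + 1\right) E = \left(-47 + 1\right) \left(-15\right) = \left(-46\right) \left(-15\right) = 690$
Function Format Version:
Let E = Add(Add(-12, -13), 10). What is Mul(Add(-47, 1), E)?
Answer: 690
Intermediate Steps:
E = -15 (E = Add(-25, 10) = -15)
Mul(Add(-47, 1), E) = Mul(Add(-47, 1), -15) = Mul(-46, -15) = 690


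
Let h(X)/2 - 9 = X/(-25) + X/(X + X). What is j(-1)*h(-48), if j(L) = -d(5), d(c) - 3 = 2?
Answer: -571/5 ≈ -114.20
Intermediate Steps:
d(c) = 5 (d(c) = 3 + 2 = 5)
j(L) = -5 (j(L) = -1*5 = -5)
h(X) = 19 - 2*X/25 (h(X) = 18 + 2*(X/(-25) + X/(X + X)) = 18 + 2*(X*(-1/25) + X/((2*X))) = 18 + 2*(-X/25 + X*(1/(2*X))) = 18 + 2*(-X/25 + ½) = 18 + 2*(½ - X/25) = 18 + (1 - 2*X/25) = 19 - 2*X/25)
j(-1)*h(-48) = -5*(19 - 2/25*(-48)) = -5*(19 + 96/25) = -5*571/25 = -571/5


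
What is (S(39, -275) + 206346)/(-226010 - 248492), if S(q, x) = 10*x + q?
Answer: -203635/474502 ≈ -0.42916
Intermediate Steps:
S(q, x) = q + 10*x
(S(39, -275) + 206346)/(-226010 - 248492) = ((39 + 10*(-275)) + 206346)/(-226010 - 248492) = ((39 - 2750) + 206346)/(-474502) = (-2711 + 206346)*(-1/474502) = 203635*(-1/474502) = -203635/474502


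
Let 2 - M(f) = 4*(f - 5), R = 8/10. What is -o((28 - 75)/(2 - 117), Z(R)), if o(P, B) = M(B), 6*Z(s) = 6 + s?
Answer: -262/15 ≈ -17.467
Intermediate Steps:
R = 4/5 (R = 8*(1/10) = 4/5 ≈ 0.80000)
M(f) = 22 - 4*f (M(f) = 2 - 4*(f - 5) = 2 - 4*(-5 + f) = 2 - (-20 + 4*f) = 2 + (20 - 4*f) = 22 - 4*f)
Z(s) = 1 + s/6 (Z(s) = (6 + s)/6 = 1 + s/6)
o(P, B) = 22 - 4*B
-o((28 - 75)/(2 - 117), Z(R)) = -(22 - 4*(1 + (1/6)*(4/5))) = -(22 - 4*(1 + 2/15)) = -(22 - 4*17/15) = -(22 - 68/15) = -1*262/15 = -262/15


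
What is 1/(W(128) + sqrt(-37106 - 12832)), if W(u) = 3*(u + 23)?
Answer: 151/85049 - I*sqrt(49938)/255147 ≈ 0.0017754 - 0.00087584*I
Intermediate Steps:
W(u) = 69 + 3*u (W(u) = 3*(23 + u) = 69 + 3*u)
1/(W(128) + sqrt(-37106 - 12832)) = 1/((69 + 3*128) + sqrt(-37106 - 12832)) = 1/((69 + 384) + sqrt(-49938)) = 1/(453 + I*sqrt(49938))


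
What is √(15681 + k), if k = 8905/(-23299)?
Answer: √8512119893486/23299 ≈ 125.22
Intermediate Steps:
k = -8905/23299 (k = 8905*(-1/23299) = -8905/23299 ≈ -0.38221)
√(15681 + k) = √(15681 - 8905/23299) = √(365342714/23299) = √8512119893486/23299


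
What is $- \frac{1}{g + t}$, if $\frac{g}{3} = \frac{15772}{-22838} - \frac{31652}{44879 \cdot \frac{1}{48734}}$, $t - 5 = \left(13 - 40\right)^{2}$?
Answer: $\frac{512473301}{52467307498424} \approx 9.7675 \cdot 10^{-6}$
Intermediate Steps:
$t = 734$ ($t = 5 + \left(13 - 40\right)^{2} = 5 + \left(-27\right)^{2} = 5 + 729 = 734$)
$g = - \frac{52843462901358}{512473301}$ ($g = 3 \left(\frac{15772}{-22838} - \frac{31652}{44879 \cdot \frac{1}{48734}}\right) = 3 \left(15772 \left(- \frac{1}{22838}\right) - \frac{31652}{44879 \cdot \frac{1}{48734}}\right) = 3 \left(- \frac{7886}{11419} - \frac{31652}{\frac{44879}{48734}}\right) = 3 \left(- \frac{7886}{11419} - \frac{1542528568}{44879}\right) = 3 \left(- \frac{17614487633786}{512473301}\right) = - \frac{52843462901358}{512473301} \approx -1.0311 \cdot 10^{5}$)
$- \frac{1}{g + t} = - \frac{1}{- \frac{52843462901358}{512473301} + 734} = - \frac{1}{- \frac{52467307498424}{512473301}} = \left(-1\right) \left(- \frac{512473301}{52467307498424}\right) = \frac{512473301}{52467307498424}$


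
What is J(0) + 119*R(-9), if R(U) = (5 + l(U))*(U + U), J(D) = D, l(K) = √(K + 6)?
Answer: -10710 - 2142*I*√3 ≈ -10710.0 - 3710.1*I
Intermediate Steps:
l(K) = √(6 + K)
R(U) = 2*U*(5 + √(6 + U)) (R(U) = (5 + √(6 + U))*(U + U) = (5 + √(6 + U))*(2*U) = 2*U*(5 + √(6 + U)))
J(0) + 119*R(-9) = 0 + 119*(2*(-9)*(5 + √(6 - 9))) = 0 + 119*(2*(-9)*(5 + √(-3))) = 0 + 119*(2*(-9)*(5 + I*√3)) = 0 + 119*(-90 - 18*I*√3) = 0 + (-10710 - 2142*I*√3) = -10710 - 2142*I*√3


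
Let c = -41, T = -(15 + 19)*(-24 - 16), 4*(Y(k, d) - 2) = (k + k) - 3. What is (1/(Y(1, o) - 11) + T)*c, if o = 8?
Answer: -2062956/37 ≈ -55756.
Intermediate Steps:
Y(k, d) = 5/4 + k/2 (Y(k, d) = 2 + ((k + k) - 3)/4 = 2 + (2*k - 3)/4 = 2 + (-3 + 2*k)/4 = 2 + (-¾ + k/2) = 5/4 + k/2)
T = 1360 (T = -34*(-40) = -1*(-1360) = 1360)
(1/(Y(1, o) - 11) + T)*c = (1/((5/4 + (½)*1) - 11) + 1360)*(-41) = (1/((5/4 + ½) - 11) + 1360)*(-41) = (1/(7/4 - 11) + 1360)*(-41) = (1/(-37/4) + 1360)*(-41) = (-4/37 + 1360)*(-41) = (50316/37)*(-41) = -2062956/37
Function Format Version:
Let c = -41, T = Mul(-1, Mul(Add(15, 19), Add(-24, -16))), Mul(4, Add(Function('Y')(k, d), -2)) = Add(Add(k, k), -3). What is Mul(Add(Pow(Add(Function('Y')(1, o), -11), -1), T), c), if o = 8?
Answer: Rational(-2062956, 37) ≈ -55756.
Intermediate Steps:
Function('Y')(k, d) = Add(Rational(5, 4), Mul(Rational(1, 2), k)) (Function('Y')(k, d) = Add(2, Mul(Rational(1, 4), Add(Add(k, k), -3))) = Add(2, Mul(Rational(1, 4), Add(Mul(2, k), -3))) = Add(2, Mul(Rational(1, 4), Add(-3, Mul(2, k)))) = Add(2, Add(Rational(-3, 4), Mul(Rational(1, 2), k))) = Add(Rational(5, 4), Mul(Rational(1, 2), k)))
T = 1360 (T = Mul(-1, Mul(34, -40)) = Mul(-1, -1360) = 1360)
Mul(Add(Pow(Add(Function('Y')(1, o), -11), -1), T), c) = Mul(Add(Pow(Add(Add(Rational(5, 4), Mul(Rational(1, 2), 1)), -11), -1), 1360), -41) = Mul(Add(Pow(Add(Add(Rational(5, 4), Rational(1, 2)), -11), -1), 1360), -41) = Mul(Add(Pow(Add(Rational(7, 4), -11), -1), 1360), -41) = Mul(Add(Pow(Rational(-37, 4), -1), 1360), -41) = Mul(Add(Rational(-4, 37), 1360), -41) = Mul(Rational(50316, 37), -41) = Rational(-2062956, 37)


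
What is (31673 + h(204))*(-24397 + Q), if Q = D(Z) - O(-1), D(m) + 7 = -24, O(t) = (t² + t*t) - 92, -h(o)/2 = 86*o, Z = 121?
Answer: 83114270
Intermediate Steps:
h(o) = -172*o
O(t) = -92 + 2*t² (O(t) = (t² + t²) - 92 = 2*t² - 92 = -92 + 2*t²)
D(m) = -31 (D(m) = -7 - 24 = -31)
Q = 59 (Q = -31 - (-92 + 2*(-1)²) = -31 - (-92 + 2*1) = -31 - (-92 + 2) = -31 - 1*(-90) = -31 + 90 = 59)
(31673 + h(204))*(-24397 + Q) = (31673 - 172*204)*(-24397 + 59) = (31673 - 35088)*(-24338) = -3415*(-24338) = 83114270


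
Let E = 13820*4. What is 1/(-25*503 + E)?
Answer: 1/42705 ≈ 2.3416e-5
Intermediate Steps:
E = 55280
1/(-25*503 + E) = 1/(-25*503 + 55280) = 1/(-12575 + 55280) = 1/42705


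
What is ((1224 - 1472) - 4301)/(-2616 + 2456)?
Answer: 4549/160 ≈ 28.431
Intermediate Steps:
((1224 - 1472) - 4301)/(-2616 + 2456) = (-248 - 4301)/(-160) = -4549*(-1/160) = 4549/160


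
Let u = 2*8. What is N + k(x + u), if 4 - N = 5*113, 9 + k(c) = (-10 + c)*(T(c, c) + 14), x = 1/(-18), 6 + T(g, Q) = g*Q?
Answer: 5766587/5832 ≈ 988.78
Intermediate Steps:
T(g, Q) = -6 + Q*g (T(g, Q) = -6 + g*Q = -6 + Q*g)
u = 16
x = -1/18 ≈ -0.055556
k(c) = -9 + (-10 + c)*(8 + c²) (k(c) = -9 + (-10 + c)*((-6 + c*c) + 14) = -9 + (-10 + c)*((-6 + c²) + 14) = -9 + (-10 + c)*(8 + c²))
N = -561 (N = 4 - 5*113 = 4 - 1*565 = 4 - 565 = -561)
N + k(x + u) = -561 + (-89 + (-1/18 + 16)³ - 10*(-1/18 + 16)² + 8*(-1/18 + 16)) = -561 + (-89 + (287/18)³ - 10*(287/18)² + 8*(287/18)) = -561 + (-89 + 23639903/5832 - 10*82369/324 + 1148/9) = -561 + (-89 + 23639903/5832 - 411845/162 + 1148/9) = -561 + 9038339/5832 = 5766587/5832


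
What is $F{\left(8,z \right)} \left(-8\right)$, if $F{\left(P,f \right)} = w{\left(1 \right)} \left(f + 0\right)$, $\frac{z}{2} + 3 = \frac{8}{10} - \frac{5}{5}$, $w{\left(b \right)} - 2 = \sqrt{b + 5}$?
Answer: $\frac{512}{5} + \frac{256 \sqrt{6}}{5} \approx 227.81$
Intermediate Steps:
$w{\left(b \right)} = 2 + \sqrt{5 + b}$ ($w{\left(b \right)} = 2 + \sqrt{b + 5} = 2 + \sqrt{5 + b}$)
$z = - \frac{32}{5}$ ($z = -6 + 2 \left(\frac{8}{10} - \frac{5}{5}\right) = -6 + 2 \left(8 \cdot \frac{1}{10} - 1\right) = -6 + 2 \left(\frac{4}{5} - 1\right) = -6 + 2 \left(- \frac{1}{5}\right) = -6 - \frac{2}{5} = - \frac{32}{5} \approx -6.4$)
$F{\left(P,f \right)} = f \left(2 + \sqrt{6}\right)$ ($F{\left(P,f \right)} = \left(2 + \sqrt{5 + 1}\right) \left(f + 0\right) = \left(2 + \sqrt{6}\right) f = f \left(2 + \sqrt{6}\right)$)
$F{\left(8,z \right)} \left(-8\right) = - \frac{32 \left(2 + \sqrt{6}\right)}{5} \left(-8\right) = \left(- \frac{64}{5} - \frac{32 \sqrt{6}}{5}\right) \left(-8\right) = \frac{512}{5} + \frac{256 \sqrt{6}}{5}$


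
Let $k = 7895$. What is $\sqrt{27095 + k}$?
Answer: $\sqrt{34990} \approx 187.06$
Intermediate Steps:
$\sqrt{27095 + k} = \sqrt{27095 + 7895} = \sqrt{34990}$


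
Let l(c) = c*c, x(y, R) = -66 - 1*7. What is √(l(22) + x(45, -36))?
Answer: √411 ≈ 20.273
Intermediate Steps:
x(y, R) = -73 (x(y, R) = -66 - 7 = -73)
l(c) = c²
√(l(22) + x(45, -36)) = √(22² - 73) = √(484 - 73) = √411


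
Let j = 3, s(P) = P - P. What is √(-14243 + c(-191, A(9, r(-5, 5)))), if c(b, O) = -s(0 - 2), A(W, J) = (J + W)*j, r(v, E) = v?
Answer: I*√14243 ≈ 119.34*I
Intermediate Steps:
s(P) = 0
A(W, J) = 3*J + 3*W (A(W, J) = (J + W)*3 = 3*J + 3*W)
c(b, O) = 0 (c(b, O) = -1*0 = 0)
√(-14243 + c(-191, A(9, r(-5, 5)))) = √(-14243 + 0) = √(-14243) = I*√14243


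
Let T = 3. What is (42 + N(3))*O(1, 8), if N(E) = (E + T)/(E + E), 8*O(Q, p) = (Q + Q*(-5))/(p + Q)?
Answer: -43/18 ≈ -2.3889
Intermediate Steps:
O(Q, p) = -Q/(2*(Q + p)) (O(Q, p) = ((Q + Q*(-5))/(p + Q))/8 = ((Q - 5*Q)/(Q + p))/8 = ((-4*Q)/(Q + p))/8 = (-4*Q/(Q + p))/8 = -Q/(2*(Q + p)))
N(E) = (3 + E)/(2*E) (N(E) = (E + 3)/(E + E) = (3 + E)/((2*E)) = (3 + E)*(1/(2*E)) = (3 + E)/(2*E))
(42 + N(3))*O(1, 8) = (42 + (½)*(3 + 3)/3)*(-1*1/(2*1 + 2*8)) = (42 + (½)*(⅓)*6)*(-1*1/(2 + 16)) = (42 + 1)*(-1*1/18) = 43*(-1*1*1/18) = 43*(-1/18) = -43/18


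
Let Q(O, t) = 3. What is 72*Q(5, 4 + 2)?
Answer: 216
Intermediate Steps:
72*Q(5, 4 + 2) = 72*3 = 216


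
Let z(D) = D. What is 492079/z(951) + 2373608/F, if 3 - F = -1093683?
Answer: 30024289689/57783077 ≈ 519.60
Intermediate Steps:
F = 1093686 (F = 3 - 1*(-1093683) = 3 + 1093683 = 1093686)
492079/z(951) + 2373608/F = 492079/951 + 2373608/1093686 = 492079*(1/951) + 2373608*(1/1093686) = 492079/951 + 1186804/546843 = 30024289689/57783077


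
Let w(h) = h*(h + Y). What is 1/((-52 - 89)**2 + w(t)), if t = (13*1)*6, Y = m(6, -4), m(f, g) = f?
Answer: 1/26433 ≈ 3.7831e-5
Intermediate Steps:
Y = 6
t = 78 (t = 13*6 = 78)
w(h) = h*(6 + h) (w(h) = h*(h + 6) = h*(6 + h))
1/((-52 - 89)**2 + w(t)) = 1/((-52 - 89)**2 + 78*(6 + 78)) = 1/((-141)**2 + 78*84) = 1/(19881 + 6552) = 1/26433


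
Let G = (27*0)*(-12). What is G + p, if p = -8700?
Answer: -8700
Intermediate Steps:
G = 0 (G = 0*(-12) = 0)
G + p = 0 - 8700 = -8700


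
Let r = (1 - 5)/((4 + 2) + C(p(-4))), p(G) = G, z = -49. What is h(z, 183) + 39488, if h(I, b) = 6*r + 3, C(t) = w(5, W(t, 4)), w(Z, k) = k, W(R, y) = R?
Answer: 39479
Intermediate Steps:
C(t) = t
r = -2 (r = (1 - 5)/((4 + 2) - 4) = -4/(6 - 4) = -4/2 = -4*½ = -2)
h(I, b) = -9 (h(I, b) = 6*(-2) + 3 = -12 + 3 = -9)
h(z, 183) + 39488 = -9 + 39488 = 39479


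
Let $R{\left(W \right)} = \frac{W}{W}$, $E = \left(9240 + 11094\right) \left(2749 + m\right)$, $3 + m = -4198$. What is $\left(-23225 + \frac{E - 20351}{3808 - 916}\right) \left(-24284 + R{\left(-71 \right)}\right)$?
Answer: $\frac{2348457957377}{2892} \approx 8.1205 \cdot 10^{8}$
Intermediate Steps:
$m = -4201$ ($m = -3 - 4198 = -4201$)
$E = -29524968$ ($E = \left(9240 + 11094\right) \left(2749 - 4201\right) = 20334 \left(-1452\right) = -29524968$)
$R{\left(W \right)} = 1$
$\left(-23225 + \frac{E - 20351}{3808 - 916}\right) \left(-24284 + R{\left(-71 \right)}\right) = \left(-23225 + \frac{-29524968 - 20351}{3808 - 916}\right) \left(-24284 + 1\right) = \left(-23225 - \frac{29545319}{2892}\right) \left(-24283\right) = \left(- \frac{96712019}{2892}\right) \left(-24283\right) = \frac{2348457957377}{2892}$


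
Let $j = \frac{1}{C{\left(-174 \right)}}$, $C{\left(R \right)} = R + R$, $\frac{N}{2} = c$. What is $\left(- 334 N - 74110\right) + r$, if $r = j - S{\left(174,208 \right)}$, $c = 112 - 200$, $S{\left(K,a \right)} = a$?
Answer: $- \frac{5405833}{348} \approx -15534.0$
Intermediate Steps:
$c = -88$
$N = -176$ ($N = 2 \left(-88\right) = -176$)
$C{\left(R \right)} = 2 R$
$j = - \frac{1}{348}$ ($j = \frac{1}{2 \left(-174\right)} = \frac{1}{-348} = - \frac{1}{348} \approx -0.0028736$)
$r = - \frac{72385}{348}$ ($r = - \frac{1}{348} - 208 = - \frac{72385}{348} \approx -208.0$)
$\left(- 334 N - 74110\right) + r = \left(\left(-334\right) \left(-176\right) - 74110\right) - \frac{72385}{348} = \left(58784 - 74110\right) - \frac{72385}{348} = -15326 - \frac{72385}{348} = - \frac{5405833}{348}$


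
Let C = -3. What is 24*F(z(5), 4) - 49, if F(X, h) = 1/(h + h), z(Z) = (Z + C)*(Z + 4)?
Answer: -46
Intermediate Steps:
z(Z) = (-3 + Z)*(4 + Z) (z(Z) = (Z - 3)*(Z + 4) = (-3 + Z)*(4 + Z))
F(X, h) = 1/(2*h)
24*F(z(5), 4) - 49 = 24*((½)/4) - 49 = 24*((½)*(¼)) - 49 = 24*(⅛) - 49 = 3 - 49 = -46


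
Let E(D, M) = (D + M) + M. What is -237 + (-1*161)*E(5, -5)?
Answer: 568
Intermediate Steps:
E(D, M) = D + 2*M
-237 + (-1*161)*E(5, -5) = -237 + (-1*161)*(5 + 2*(-5)) = -237 - 161*(5 - 10) = -237 - 161*(-5) = -237 + 805 = 568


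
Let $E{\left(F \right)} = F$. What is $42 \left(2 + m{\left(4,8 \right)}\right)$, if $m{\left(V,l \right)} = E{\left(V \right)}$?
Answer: $252$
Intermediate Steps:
$m{\left(V,l \right)} = V$
$42 \left(2 + m{\left(4,8 \right)}\right) = 42 \left(2 + 4\right) = 42 \cdot 6 = 252$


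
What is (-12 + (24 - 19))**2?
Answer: 49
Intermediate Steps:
(-12 + (24 - 19))**2 = (-12 + 5)**2 = (-7)**2 = 49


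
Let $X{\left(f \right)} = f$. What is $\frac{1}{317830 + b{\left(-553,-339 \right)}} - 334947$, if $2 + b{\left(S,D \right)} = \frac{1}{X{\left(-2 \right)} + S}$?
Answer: $- \frac{59082821653878}{176394539} \approx -3.3495 \cdot 10^{5}$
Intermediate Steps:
$b{\left(S,D \right)} = -2 + \frac{1}{-2 + S}$
$\frac{1}{317830 + b{\left(-553,-339 \right)}} - 334947 = \frac{1}{317830 + \frac{5 - -1106}{-2 - 553}} - 334947 = \frac{1}{317830 + \frac{5 + 1106}{-555}} - 334947 = \frac{1}{317830 - \frac{1111}{555}} - 334947 = \frac{1}{\frac{176394539}{555}} - 334947 = \frac{555}{176394539} - 334947 = - \frac{59082821653878}{176394539}$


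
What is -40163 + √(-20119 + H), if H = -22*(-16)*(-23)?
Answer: -40163 + 3*I*√3135 ≈ -40163.0 + 167.97*I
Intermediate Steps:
H = -8096 (H = 352*(-23) = -8096)
-40163 + √(-20119 + H) = -40163 + √(-20119 - 8096) = -40163 + √(-28215) = -40163 + 3*I*√3135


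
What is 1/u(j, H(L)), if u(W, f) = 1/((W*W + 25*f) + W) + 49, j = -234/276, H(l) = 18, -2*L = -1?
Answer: 951927/46646539 ≈ 0.020407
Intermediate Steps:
L = ½ (L = -½*(-1) = ½ ≈ 0.50000)
j = -39/46 (j = -234*1/276 = -39/46 ≈ -0.84783)
u(W, f) = 49 + 1/(W + W² + 25*f) (u(W, f) = 1/((W² + 25*f) + W) + 49 = 1/(W + W² + 25*f) + 49 = 49 + 1/(W + W² + 25*f))
1/u(j, H(L)) = 1/((1 + 49*(-39/46) + 49*(-39/46)² + 1225*18)/(-39/46 + (-39/46)² + 25*18)) = 1/((1 - 1911/46 + 49*(1521/2116) + 22050)/(-39/46 + 1521/2116 + 450)) = 1/((1 - 1911/46 + 74529/2116 + 22050)/(951927/2116)) = 1/((2116/951927)*(46646539/2116)) = 1/(46646539/951927) = 951927/46646539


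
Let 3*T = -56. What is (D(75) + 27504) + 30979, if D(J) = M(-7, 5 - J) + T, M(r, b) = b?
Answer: 175183/3 ≈ 58394.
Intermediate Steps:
T = -56/3 (T = (1/3)*(-56) = -56/3 ≈ -18.667)
D(J) = -41/3 - J (D(J) = (5 - J) - 56/3 = -41/3 - J)
(D(75) + 27504) + 30979 = ((-41/3 - 1*75) + 27504) + 30979 = ((-41/3 - 75) + 27504) + 30979 = (-266/3 + 27504) + 30979 = 82246/3 + 30979 = 175183/3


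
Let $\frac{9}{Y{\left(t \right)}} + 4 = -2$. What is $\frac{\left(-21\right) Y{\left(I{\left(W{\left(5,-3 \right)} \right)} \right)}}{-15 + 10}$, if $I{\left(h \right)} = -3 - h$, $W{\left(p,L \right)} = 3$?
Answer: $- \frac{63}{10} \approx -6.3$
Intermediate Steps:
$Y{\left(t \right)} = - \frac{3}{2}$ ($Y{\left(t \right)} = \frac{9}{-4 - 2} = \frac{9}{-6} = 9 \left(- \frac{1}{6}\right) = - \frac{3}{2}$)
$\frac{\left(-21\right) Y{\left(I{\left(W{\left(5,-3 \right)} \right)} \right)}}{-15 + 10} = \frac{\left(-21\right) \left(- \frac{3}{2}\right)}{-15 + 10} = \frac{63}{2 \left(-5\right)} = \frac{63}{2} \left(- \frac{1}{5}\right) = - \frac{63}{10}$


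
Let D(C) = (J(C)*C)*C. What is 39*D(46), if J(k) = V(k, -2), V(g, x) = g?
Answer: 3796104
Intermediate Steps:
J(k) = k
D(C) = C³ (D(C) = (C*C)*C = C²*C = C³)
39*D(46) = 39*46³ = 39*97336 = 3796104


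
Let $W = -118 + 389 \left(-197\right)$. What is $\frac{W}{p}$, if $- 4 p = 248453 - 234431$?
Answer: $\frac{153502}{7011} \approx 21.894$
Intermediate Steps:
$p = - \frac{7011}{2}$ ($p = - \frac{248453 - 234431}{4} = \left(- \frac{1}{4}\right) 14022 = - \frac{7011}{2} \approx -3505.5$)
$W = -76751$ ($W = -118 - 76633 = -76751$)
$\frac{W}{p} = - \frac{76751}{- \frac{7011}{2}} = \left(-76751\right) \left(- \frac{2}{7011}\right) = \frac{153502}{7011}$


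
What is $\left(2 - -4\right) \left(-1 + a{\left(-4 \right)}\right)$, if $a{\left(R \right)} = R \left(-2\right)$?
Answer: $42$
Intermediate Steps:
$a{\left(R \right)} = - 2 R$
$\left(2 - -4\right) \left(-1 + a{\left(-4 \right)}\right) = \left(2 - -4\right) \left(-1 - -8\right) = \left(2 + 4\right) \left(-1 + 8\right) = 6 \cdot 7 = 42$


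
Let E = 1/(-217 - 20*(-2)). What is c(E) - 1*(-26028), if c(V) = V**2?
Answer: 815431213/31329 ≈ 26028.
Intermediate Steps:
E = -1/177 (E = 1/(-217 + 40) = 1/(-177) = -1/177 ≈ -0.0056497)
c(E) - 1*(-26028) = (-1/177)**2 - 1*(-26028) = 1/31329 + 26028 = 815431213/31329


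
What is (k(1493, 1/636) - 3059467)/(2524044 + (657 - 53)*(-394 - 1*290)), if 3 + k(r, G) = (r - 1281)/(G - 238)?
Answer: -231551465161/159760905618 ≈ -1.4494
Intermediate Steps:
k(r, G) = -3 + (-1281 + r)/(-238 + G) (k(r, G) = -3 + (r - 1281)/(G - 238) = -3 + (-1281 + r)/(-238 + G))
(k(1493, 1/636) - 3059467)/(2524044 + (657 - 53)*(-394 - 1*290)) = ((-567 + 1493 - 3/636)/(-238 + 1/636) - 3059467)/(2524044 + (657 - 53)*(-394 - 1*290)) = ((-567 + 1493 - 3*1/636)/(-238 + 1/636) - 3059467)/(2524044 + 604*(-394 - 290)) = ((-567 + 1493 - 1/212)/(-151367/636) - 3059467)/(2524044 + 604*(-684)) = (-636/151367*196311/212 - 3059467)/(2524044 - 413136) = (-588933/151367 - 3059467)/2110908 = -463102930322/151367*1/2110908 = -231551465161/159760905618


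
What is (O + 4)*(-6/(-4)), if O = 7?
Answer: 33/2 ≈ 16.500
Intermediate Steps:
(O + 4)*(-6/(-4)) = (7 + 4)*(-6/(-4)) = 11*(-6*(-¼)) = 11*(3/2) = 33/2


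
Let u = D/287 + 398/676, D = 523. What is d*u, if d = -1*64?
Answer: -7484384/48503 ≈ -154.31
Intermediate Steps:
u = 233887/97006 (u = 523/287 + 398/676 = 523*(1/287) + 398*(1/676) = 523/287 + 199/338 = 233887/97006 ≈ 2.4111)
d = -64
d*u = -64*233887/97006 = -7484384/48503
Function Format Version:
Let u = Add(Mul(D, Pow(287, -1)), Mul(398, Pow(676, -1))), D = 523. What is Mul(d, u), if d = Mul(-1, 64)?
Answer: Rational(-7484384, 48503) ≈ -154.31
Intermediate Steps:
u = Rational(233887, 97006) (u = Add(Mul(523, Pow(287, -1)), Mul(398, Pow(676, -1))) = Add(Mul(523, Rational(1, 287)), Mul(398, Rational(1, 676))) = Add(Rational(523, 287), Rational(199, 338)) = Rational(233887, 97006) ≈ 2.4111)
d = -64
Mul(d, u) = Mul(-64, Rational(233887, 97006)) = Rational(-7484384, 48503)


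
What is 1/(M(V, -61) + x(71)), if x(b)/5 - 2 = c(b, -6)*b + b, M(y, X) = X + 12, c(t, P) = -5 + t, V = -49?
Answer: 1/23746 ≈ 4.2112e-5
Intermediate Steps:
M(y, X) = 12 + X
x(b) = 10 + 5*b + 5*b*(-5 + b) (x(b) = 10 + 5*((-5 + b)*b + b) = 10 + 5*(b*(-5 + b) + b) = 10 + 5*(b + b*(-5 + b)) = 10 + (5*b + 5*b*(-5 + b)) = 10 + 5*b + 5*b*(-5 + b))
1/(M(V, -61) + x(71)) = 1/((12 - 61) + (10 + 5*71 + 5*71*(-5 + 71))) = 1/(-49 + (10 + 355 + 5*71*66)) = 1/(-49 + (10 + 355 + 23430)) = 1/(-49 + 23795) = 1/23746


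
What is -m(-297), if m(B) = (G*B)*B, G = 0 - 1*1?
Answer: 88209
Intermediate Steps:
G = -1 (G = 0 - 1 = -1)
m(B) = -B² (m(B) = (-B)*B = -B²)
-m(-297) = -(-1)*(-297)² = -(-1)*88209 = -1*(-88209) = 88209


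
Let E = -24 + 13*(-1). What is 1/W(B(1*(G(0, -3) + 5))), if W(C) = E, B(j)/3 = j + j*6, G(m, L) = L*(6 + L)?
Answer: -1/37 ≈ -0.027027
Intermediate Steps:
E = -37 (E = -24 - 13 = -37)
B(j) = 21*j (B(j) = 3*(j + j*6) = 3*(j + 6*j) = 3*(7*j) = 21*j)
W(C) = -37
1/W(B(1*(G(0, -3) + 5))) = 1/(-37) = -1/37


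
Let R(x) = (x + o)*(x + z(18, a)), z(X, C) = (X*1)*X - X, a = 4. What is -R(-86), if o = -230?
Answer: 69520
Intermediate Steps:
z(X, C) = X² - X (z(X, C) = X*X - X = X² - X)
R(x) = (-230 + x)*(306 + x) (R(x) = (x - 230)*(x + 18*(-1 + 18)) = (-230 + x)*(x + 18*17) = (-230 + x)*(x + 306) = (-230 + x)*(306 + x))
-R(-86) = -(-70380 + (-86)² + 76*(-86)) = -(-70380 + 7396 - 6536) = -1*(-69520) = 69520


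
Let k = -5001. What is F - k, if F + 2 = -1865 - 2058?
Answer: 1076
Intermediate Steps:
F = -3925 (F = -2 + (-1865 - 2058) = -2 - 3923 = -3925)
F - k = -3925 - 1*(-5001) = -3925 + 5001 = 1076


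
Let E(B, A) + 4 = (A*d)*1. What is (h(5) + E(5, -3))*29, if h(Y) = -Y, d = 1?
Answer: -348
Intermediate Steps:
E(B, A) = -4 + A (E(B, A) = -4 + (A*1)*1 = -4 + A*1 = -4 + A)
(h(5) + E(5, -3))*29 = (-1*5 + (-4 - 3))*29 = (-5 - 7)*29 = -12*29 = -348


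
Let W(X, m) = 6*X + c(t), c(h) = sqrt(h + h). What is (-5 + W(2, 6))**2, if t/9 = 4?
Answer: 121 + 84*sqrt(2) ≈ 239.79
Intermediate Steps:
t = 36 (t = 9*4 = 36)
c(h) = sqrt(2)*sqrt(h) (c(h) = sqrt(2*h) = sqrt(2)*sqrt(h))
W(X, m) = 6*X + 6*sqrt(2) (W(X, m) = 6*X + sqrt(2)*sqrt(36) = 6*X + sqrt(2)*6 = 6*X + 6*sqrt(2))
(-5 + W(2, 6))**2 = (-5 + (6*2 + 6*sqrt(2)))**2 = (-5 + (12 + 6*sqrt(2)))**2 = (7 + 6*sqrt(2))**2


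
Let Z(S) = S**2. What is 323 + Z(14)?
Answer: 519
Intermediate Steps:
323 + Z(14) = 323 + 14**2 = 323 + 196 = 519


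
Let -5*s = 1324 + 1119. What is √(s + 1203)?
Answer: 2*√4465/5 ≈ 26.728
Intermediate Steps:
s = -2443/5 (s = -(1324 + 1119)/5 = -⅕*2443 = -2443/5 ≈ -488.60)
√(s + 1203) = √(-2443/5 + 1203) = √(3572/5) = 2*√4465/5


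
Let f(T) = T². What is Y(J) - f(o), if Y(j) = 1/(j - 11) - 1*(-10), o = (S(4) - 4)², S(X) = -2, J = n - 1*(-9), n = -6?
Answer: -10289/8 ≈ -1286.1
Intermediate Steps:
J = 3 (J = -6 - 1*(-9) = -6 + 9 = 3)
o = 36 (o = (-2 - 4)² = (-6)² = 36)
Y(j) = 10 + 1/(-11 + j) (Y(j) = 1/(-11 + j) + 10 = 10 + 1/(-11 + j))
Y(J) - f(o) = (-109 + 10*3)/(-11 + 3) - 1*36² = (-109 + 30)/(-8) - 1*1296 = -⅛*(-79) - 1296 = 79/8 - 1296 = -10289/8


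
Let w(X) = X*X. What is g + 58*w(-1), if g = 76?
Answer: 134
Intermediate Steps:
w(X) = X²
g + 58*w(-1) = 76 + 58*(-1)² = 76 + 58*1 = 76 + 58 = 134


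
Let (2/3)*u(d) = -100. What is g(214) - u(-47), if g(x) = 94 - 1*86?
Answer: 158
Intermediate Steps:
u(d) = -150 (u(d) = (3/2)*(-100) = -150)
g(x) = 8 (g(x) = 94 - 86 = 8)
g(214) - u(-47) = 8 - 1*(-150) = 8 + 150 = 158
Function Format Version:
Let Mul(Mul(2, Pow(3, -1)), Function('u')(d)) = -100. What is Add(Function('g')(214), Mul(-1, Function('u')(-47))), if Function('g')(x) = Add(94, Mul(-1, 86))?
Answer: 158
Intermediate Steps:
Function('u')(d) = -150 (Function('u')(d) = Mul(Rational(3, 2), -100) = -150)
Function('g')(x) = 8 (Function('g')(x) = Add(94, -86) = 8)
Add(Function('g')(214), Mul(-1, Function('u')(-47))) = Add(8, Mul(-1, -150)) = Add(8, 150) = 158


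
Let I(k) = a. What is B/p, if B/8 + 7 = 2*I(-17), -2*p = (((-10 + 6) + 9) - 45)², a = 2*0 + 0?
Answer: 7/100 ≈ 0.070000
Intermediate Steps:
a = 0 (a = 0 + 0 = 0)
I(k) = 0
p = -800 (p = -(((-10 + 6) + 9) - 45)²/2 = -((-4 + 9) - 45)²/2 = -(5 - 45)²/2 = -½*(-40)² = -½*1600 = -800)
B = -56 (B = -56 + 8*(2*0) = -56 + 8*0 = -56 + 0 = -56)
B/p = -56/(-800) = -56*(-1/800) = 7/100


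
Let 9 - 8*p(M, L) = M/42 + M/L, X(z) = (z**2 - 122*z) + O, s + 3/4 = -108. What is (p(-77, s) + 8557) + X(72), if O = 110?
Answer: 35275129/6960 ≈ 5068.3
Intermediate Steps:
s = -435/4 (s = -3/4 - 108 = -435/4 ≈ -108.75)
X(z) = 110 + z**2 - 122*z (X(z) = (z**2 - 122*z) + 110 = 110 + z**2 - 122*z)
p(M, L) = 9/8 - M/336 - M/(8*L) (p(M, L) = 9/8 - (M/42 + M/L)/8 = 9/8 + (-M/336 - M/(8*L)) = 9/8 - M/336 - M/(8*L))
(p(-77, s) + 8557) + X(72) = ((9/8 - 1/336*(-77) - 1/8*(-77)/(-435/4)) + 8557) + (110 + 72**2 - 122*72) = ((9/8 + 11/48 - 1/8*(-77)*(-4/435)) + 8557) + (110 + 5184 - 8784) = ((9/8 + 11/48 - 77/870) + 8557) - 3490 = (8809/6960 + 8557) - 3490 = 59565529/6960 - 3490 = 35275129/6960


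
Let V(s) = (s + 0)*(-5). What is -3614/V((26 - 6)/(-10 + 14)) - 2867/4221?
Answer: 15183019/105525 ≈ 143.88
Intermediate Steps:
V(s) = -5*s (V(s) = s*(-5) = -5*s)
-3614/V((26 - 6)/(-10 + 14)) - 2867/4221 = -3614*(-(-10 + 14)/(5*(26 - 6))) - 2867/4221 = -3614/((-100/4)) - 2867*1/4221 = -3614/((-100/4)) - 2867/4221 = -3614/((-5*5)) - 2867/4221 = -3614/(-25) - 2867/4221 = -3614*(-1/25) - 2867/4221 = 3614/25 - 2867/4221 = 15183019/105525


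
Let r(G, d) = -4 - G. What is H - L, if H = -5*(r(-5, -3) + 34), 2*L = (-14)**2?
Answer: -273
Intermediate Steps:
L = 98 (L = (1/2)*(-14)**2 = (1/2)*196 = 98)
H = -175 (H = -5*((-4 - 1*(-5)) + 34) = -5*((-4 + 5) + 34) = -5*(1 + 34) = -5*35 = -175)
H - L = -175 - 1*98 = -175 - 98 = -273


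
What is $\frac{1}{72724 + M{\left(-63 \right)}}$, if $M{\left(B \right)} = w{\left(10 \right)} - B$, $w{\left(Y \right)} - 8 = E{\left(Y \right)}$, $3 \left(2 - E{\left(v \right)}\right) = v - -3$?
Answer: $\frac{3}{218378} \approx 1.3738 \cdot 10^{-5}$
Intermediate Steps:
$E{\left(v \right)} = 1 - \frac{v}{3}$ ($E{\left(v \right)} = 2 - \frac{v - -3}{3} = 2 - \frac{v + 3}{3} = 2 - \frac{3 + v}{3} = 2 - \left(1 + \frac{v}{3}\right) = 1 - \frac{v}{3}$)
$w{\left(Y \right)} = 9 - \frac{Y}{3}$ ($w{\left(Y \right)} = 8 - \left(-1 + \frac{Y}{3}\right) = 9 - \frac{Y}{3}$)
$M{\left(B \right)} = \frac{17}{3} - B$ ($M{\left(B \right)} = \left(9 - \frac{10}{3}\right) - B = \frac{17}{3} - B$)
$\frac{1}{72724 + M{\left(-63 \right)}} = \frac{1}{72724 + \left(\frac{17}{3} - -63\right)} = \frac{1}{72724 + \left(\frac{17}{3} + 63\right)} = \frac{1}{72724 + \frac{206}{3}} = \frac{1}{\frac{218378}{3}} = \frac{3}{218378}$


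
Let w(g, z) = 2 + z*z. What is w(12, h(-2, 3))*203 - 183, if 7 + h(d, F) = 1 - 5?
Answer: 24786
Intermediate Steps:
h(d, F) = -11 (h(d, F) = -7 + (1 - 5) = -7 - 4 = -11)
w(g, z) = 2 + z**2
w(12, h(-2, 3))*203 - 183 = (2 + (-11)**2)*203 - 183 = (2 + 121)*203 - 183 = 123*203 - 183 = 24969 - 183 = 24786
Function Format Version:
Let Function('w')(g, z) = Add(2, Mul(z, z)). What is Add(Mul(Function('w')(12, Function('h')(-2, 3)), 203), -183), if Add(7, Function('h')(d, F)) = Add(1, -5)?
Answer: 24786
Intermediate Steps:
Function('h')(d, F) = -11 (Function('h')(d, F) = Add(-7, Add(1, -5)) = Add(-7, -4) = -11)
Function('w')(g, z) = Add(2, Pow(z, 2))
Add(Mul(Function('w')(12, Function('h')(-2, 3)), 203), -183) = Add(Mul(Add(2, Pow(-11, 2)), 203), -183) = Add(Mul(Add(2, 121), 203), -183) = Add(Mul(123, 203), -183) = Add(24969, -183) = 24786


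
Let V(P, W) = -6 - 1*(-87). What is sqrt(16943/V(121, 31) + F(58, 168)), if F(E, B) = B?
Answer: sqrt(30551)/9 ≈ 19.421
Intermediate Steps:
V(P, W) = 81 (V(P, W) = -6 + 87 = 81)
sqrt(16943/V(121, 31) + F(58, 168)) = sqrt(16943/81 + 168) = sqrt(30551/81) = sqrt(30551)/9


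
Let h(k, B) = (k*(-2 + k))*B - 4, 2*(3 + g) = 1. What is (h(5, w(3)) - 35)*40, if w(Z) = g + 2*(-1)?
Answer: -4260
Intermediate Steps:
g = -5/2 (g = -3 + (½)*1 = -3 + ½ = -5/2 ≈ -2.5000)
w(Z) = -9/2 (w(Z) = -5/2 + 2*(-1) = -5/2 - 2 = -9/2)
h(k, B) = -4 + B*k*(-2 + k) (h(k, B) = B*k*(-2 + k) - 4 = -4 + B*k*(-2 + k))
(h(5, w(3)) - 35)*40 = ((-4 - 9/2*5² - 2*(-9/2)*5) - 35)*40 = ((-4 - 9/2*25 + 45) - 35)*40 = ((-4 - 225/2 + 45) - 35)*40 = (-143/2 - 35)*40 = -213/2*40 = -4260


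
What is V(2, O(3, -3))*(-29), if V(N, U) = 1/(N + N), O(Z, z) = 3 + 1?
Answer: -29/4 ≈ -7.2500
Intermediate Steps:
O(Z, z) = 4
V(N, U) = 1/(2*N)
V(2, O(3, -3))*(-29) = ((½)/2)*(-29) = ((½)*(½))*(-29) = (¼)*(-29) = -29/4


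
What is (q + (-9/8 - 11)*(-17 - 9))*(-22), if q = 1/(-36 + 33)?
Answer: -41569/6 ≈ -6928.2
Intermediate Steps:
q = -⅓ (q = 1/(-3) = -⅓ ≈ -0.33333)
(q + (-9/8 - 11)*(-17 - 9))*(-22) = (-⅓ + (-9/8 - 11)*(-17 - 9))*(-22) = (-⅓ + (-9*⅛ - 11)*(-26))*(-22) = (-⅓ + (-9/8 - 11)*(-26))*(-22) = (-⅓ - 97/8*(-26))*(-22) = (-⅓ + 1261/4)*(-22) = (3779/12)*(-22) = -41569/6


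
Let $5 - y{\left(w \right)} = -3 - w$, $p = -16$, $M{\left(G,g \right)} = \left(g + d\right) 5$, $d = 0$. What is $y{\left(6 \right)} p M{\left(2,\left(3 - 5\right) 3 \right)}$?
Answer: $6720$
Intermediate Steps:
$M{\left(G,g \right)} = 5 g$ ($M{\left(G,g \right)} = \left(g + 0\right) 5 = g 5 = 5 g$)
$y{\left(w \right)} = 8 + w$ ($y{\left(w \right)} = 5 - \left(-3 - w\right) = 5 + \left(3 + w\right) = 8 + w$)
$y{\left(6 \right)} p M{\left(2,\left(3 - 5\right) 3 \right)} = \left(8 + 6\right) \left(-16\right) 5 \left(3 - 5\right) 3 = 14 \left(-16\right) 5 \left(\left(-2\right) 3\right) = - 224 \cdot 5 \left(-6\right) = \left(-224\right) \left(-30\right) = 6720$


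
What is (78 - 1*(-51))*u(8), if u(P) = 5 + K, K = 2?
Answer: 903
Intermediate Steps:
u(P) = 7 (u(P) = 5 + 2 = 7)
(78 - 1*(-51))*u(8) = (78 - 1*(-51))*7 = (78 + 51)*7 = 129*7 = 903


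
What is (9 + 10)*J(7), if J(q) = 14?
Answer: 266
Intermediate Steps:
(9 + 10)*J(7) = (9 + 10)*14 = 19*14 = 266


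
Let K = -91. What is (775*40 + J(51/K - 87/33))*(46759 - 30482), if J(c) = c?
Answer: 505039500600/1001 ≈ 5.0454e+8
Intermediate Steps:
(775*40 + J(51/K - 87/33))*(46759 - 30482) = (775*40 + (51/(-91) - 87/33))*(46759 - 30482) = (31000 + (51*(-1/91) - 87*1/33))*16277 = (31000 + (-51/91 - 29/11))*16277 = (31000 - 3200/1001)*16277 = (31027800/1001)*16277 = 505039500600/1001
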